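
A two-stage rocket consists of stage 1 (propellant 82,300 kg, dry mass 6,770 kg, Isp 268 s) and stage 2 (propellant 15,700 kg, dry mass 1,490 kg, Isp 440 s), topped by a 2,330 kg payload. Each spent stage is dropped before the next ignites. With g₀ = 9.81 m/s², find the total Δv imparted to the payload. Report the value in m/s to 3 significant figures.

Δv ≈ 10800 m/s

Ignition mass of stage 1 = 82,300+6,770 + 15,700+1,490 + 2,330 = 108,590 kg.
Stage 1: m₀ = 108,590 kg, m_f = 108,590 − 82,300 = 26,290 kg; Δv = 268×9.81×ln(4.13) = 2629.1×1.4184 ≈ 3729 m/s.
Stage 2: m₀ = 19,520 kg, m_f = 19,520 − 15,700 = 3,820 kg; Δv = 440×9.81×ln(5.11) = 4316.4×1.6312 ≈ 7041 m/s.
Total Δv = 3729 + 7041 = 10770 m/s.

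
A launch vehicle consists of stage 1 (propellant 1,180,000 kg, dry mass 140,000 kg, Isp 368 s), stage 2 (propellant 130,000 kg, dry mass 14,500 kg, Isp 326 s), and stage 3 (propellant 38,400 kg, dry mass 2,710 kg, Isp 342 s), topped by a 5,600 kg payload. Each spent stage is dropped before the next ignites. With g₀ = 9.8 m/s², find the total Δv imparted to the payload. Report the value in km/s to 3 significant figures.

Ignition mass of stage 1 = 1,180,000+140,000 + 130,000+14,500 + 38,400+2,710 + 5,600 = 1,511,210 kg.
Stage 1: m₀ = 1,511,210 kg, m_f = 1,511,210 − 1,180,000 = 331,210 kg; Δv = 368×9.8×ln(4.563) = 3606.4×1.5179 ≈ 5474 m/s.
Stage 2: m₀ = 191,210 kg, m_f = 191,210 − 130,000 = 61,210 kg; Δv = 326×9.8×ln(3.124) = 3194.8×1.1391 ≈ 3639 m/s.
Stage 3: m₀ = 46,710 kg, m_f = 46,710 − 38,400 = 8,310 kg; Δv = 342×9.8×ln(5.621) = 3351.6×1.7265 ≈ 5787 m/s.
Total Δv = 5474 + 3639 + 5787 = 14900 m/s.

Δv ≈ 14.9 km/s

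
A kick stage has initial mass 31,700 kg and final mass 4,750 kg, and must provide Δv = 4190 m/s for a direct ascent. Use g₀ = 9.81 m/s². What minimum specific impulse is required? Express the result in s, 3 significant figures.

Isp ≈ 225 s

ln(m₀/m_f) = ln(31700/4750) = ln(6.674) = 1.8982.
By the Tsiolkovsky rocket equation, v_e = Δv / ln(m₀/m_f) = 4190 / 1.8982 = 2207.4 m/s.
Isp = v_e / g₀ = 2207.4 / 9.81 = 225.0 s.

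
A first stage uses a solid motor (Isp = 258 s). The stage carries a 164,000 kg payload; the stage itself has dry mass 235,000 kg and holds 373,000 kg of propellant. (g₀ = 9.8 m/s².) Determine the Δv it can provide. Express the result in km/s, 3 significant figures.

v_e = Isp · g₀ = 258 × 9.8 = 2528.4 m/s.
m₀ = payload + dry + propellant = 164,000 + 235,000 + 373,000 = 772,000 kg.
m_f = payload + dry = 164,000 + 235,000 = 399,000 kg.
Rocket equation: Δv = v_e · ln(m₀/m_f) = 2528.4 × ln(1.935) = 2528.4 × 0.6600 ≈ 1668.8 m/s.

Δv ≈ 1.67 km/s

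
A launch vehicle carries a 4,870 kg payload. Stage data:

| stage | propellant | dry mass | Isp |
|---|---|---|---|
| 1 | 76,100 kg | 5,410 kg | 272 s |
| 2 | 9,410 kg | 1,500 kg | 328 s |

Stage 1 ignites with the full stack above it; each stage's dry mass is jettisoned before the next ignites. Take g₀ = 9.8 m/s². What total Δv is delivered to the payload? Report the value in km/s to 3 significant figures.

Ignition mass of stage 1 = 76,100+5,410 + 9,410+1,500 + 4,870 = 97,290 kg.
Stage 1: m₀ = 97,290 kg, m_f = 97,290 − 76,100 = 21,190 kg; Δv = 272×9.8×ln(4.591) = 2665.6×1.5242 ≈ 4063 m/s.
Stage 2: m₀ = 15,780 kg, m_f = 15,780 − 9,410 = 6,370 kg; Δv = 328×9.8×ln(2.477) = 3214.4×0.9071 ≈ 2916 m/s.
Total Δv = 4063 + 2916 = 6979 m/s.

Δv ≈ 6.98 km/s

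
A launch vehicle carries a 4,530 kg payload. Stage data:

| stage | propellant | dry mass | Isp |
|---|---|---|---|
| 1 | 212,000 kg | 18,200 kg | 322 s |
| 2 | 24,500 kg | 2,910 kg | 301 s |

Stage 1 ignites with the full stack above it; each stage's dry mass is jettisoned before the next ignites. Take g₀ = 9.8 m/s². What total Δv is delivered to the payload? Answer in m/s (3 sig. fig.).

Δv ≈ 9520 m/s

Ignition mass of stage 1 = 212,000+18,200 + 24,500+2,910 + 4,530 = 262,140 kg.
Stage 1: m₀ = 262,140 kg, m_f = 262,140 − 212,000 = 50,140 kg; Δv = 322×9.8×ln(5.228) = 3155.6×1.6541 ≈ 5220 m/s.
Stage 2: m₀ = 31,940 kg, m_f = 31,940 − 24,500 = 7,440 kg; Δv = 301×9.8×ln(4.293) = 2949.8×1.4570 ≈ 4298 m/s.
Total Δv = 5220 + 4298 = 9518 m/s.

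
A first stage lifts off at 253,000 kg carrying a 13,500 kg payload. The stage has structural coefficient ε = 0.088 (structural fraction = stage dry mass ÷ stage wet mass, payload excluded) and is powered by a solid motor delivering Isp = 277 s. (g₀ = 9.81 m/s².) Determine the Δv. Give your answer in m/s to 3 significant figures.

Stage wet mass = m₀ − payload = 253,000 − 13,500 = 239,500 kg.
Stage dry mass = ε × stage wet mass = 0.088 × 239,500 = 21,076 kg.
Burnout mass m_f = stage dry + payload = 21,076 + 13,500 = 34,576 kg.
v_e = Isp · g₀ = 277 × 9.81 = 2717.4 m/s.
Rocket equation: Δv = v_e · ln(253,000/34,576) = 2717.4 × ln(7.317) = 2717.4 × 1.9902 ≈ 5408 m/s.

Δv ≈ 5410 m/s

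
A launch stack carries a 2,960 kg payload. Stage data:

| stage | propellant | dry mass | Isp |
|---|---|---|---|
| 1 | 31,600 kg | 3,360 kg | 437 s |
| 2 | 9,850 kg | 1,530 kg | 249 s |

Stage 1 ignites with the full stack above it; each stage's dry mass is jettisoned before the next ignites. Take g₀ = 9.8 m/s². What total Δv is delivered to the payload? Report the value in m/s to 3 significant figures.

Δv ≈ 7220 m/s

Ignition mass of stage 1 = 31,600+3,360 + 9,850+1,530 + 2,960 = 49,300 kg.
Stage 1: m₀ = 49,300 kg, m_f = 49,300 − 31,600 = 17,700 kg; Δv = 437×9.8×ln(2.785) = 4282.6×1.0244 ≈ 4387 m/s.
Stage 2: m₀ = 14,340 kg, m_f = 14,340 − 9,850 = 4,490 kg; Δv = 249×9.8×ln(3.194) = 2440.2×1.1612 ≈ 2834 m/s.
Total Δv = 4387 + 2834 = 7221 m/s.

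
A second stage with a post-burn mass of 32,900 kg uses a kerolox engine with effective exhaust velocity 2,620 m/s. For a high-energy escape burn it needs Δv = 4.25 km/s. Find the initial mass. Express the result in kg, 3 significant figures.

m₀/m_f = exp(Δv / v_e) = exp(4250 / 2620.0) = exp(1.6221) = 5.0639.
m₀ = m_f × 5.0639 = 32,900 × 5.0639 = 166,602 kg.

initial mass ≈ 167000 kg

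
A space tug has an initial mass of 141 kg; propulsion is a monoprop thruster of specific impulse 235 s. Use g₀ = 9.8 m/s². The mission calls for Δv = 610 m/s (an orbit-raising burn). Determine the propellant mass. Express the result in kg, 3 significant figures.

propellant mass ≈ 32.8 kg

v_e = Isp · g₀ = 235 × 9.8 = 2303.0 m/s.
From the ideal rocket equation, m₀/m_f = exp(Δv / v_e) = exp(610 / 2303.0) = exp(0.2649) = 1.3033.
m_f = 141 / 1.3033 = 108.187 kg, so propellant = m₀ − m_f = 141 − 108.187 = 32.813 kg.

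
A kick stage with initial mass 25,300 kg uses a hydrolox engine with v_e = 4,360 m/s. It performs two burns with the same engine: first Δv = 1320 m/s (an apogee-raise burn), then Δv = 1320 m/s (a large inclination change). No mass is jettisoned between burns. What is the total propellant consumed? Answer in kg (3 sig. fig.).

total propellant consumed ≈ 11500 kg

After the first burn: m = 25300 × exp(−1320/4360.0) = 25300 × 0.73878 = 18,691.1 kg.
After the second burn: m = 18,691.1 × exp(−1320/4360.0) = 18,691.1 × 0.73878 = 13,808.6 kg.
Total propellant = m₀ − m_final = 25300 − 13,808.6 = 11,491.4 kg.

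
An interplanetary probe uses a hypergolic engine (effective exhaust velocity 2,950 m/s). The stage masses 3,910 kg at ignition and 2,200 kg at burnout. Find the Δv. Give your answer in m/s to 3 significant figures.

Δv ≈ 1700 m/s

Using Δv = v_e ln(m₀/m_f): Δv = v_e · ln(m₀/m_f) = 2950.0 × ln(1.777) = 2950.0 × 0.5751 ≈ 1696.5 m/s.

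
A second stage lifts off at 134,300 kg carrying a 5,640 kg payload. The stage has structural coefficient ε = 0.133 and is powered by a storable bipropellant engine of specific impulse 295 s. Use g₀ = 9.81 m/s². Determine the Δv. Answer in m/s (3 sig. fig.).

Δv ≈ 5140 m/s

Stage wet mass = m₀ − payload = 134,300 − 5,640 = 128,660 kg.
Stage dry mass = ε × stage wet mass = 0.133 × 128,660 = 17,111.8 kg.
Burnout mass m_f = stage dry + payload = 17,111.8 + 5,640 = 22,751.8 kg.
v_e = Isp · g₀ = 295 × 9.81 = 2894.0 m/s.
Rocket equation: Δv = v_e · ln(134,300/22,751.8) = 2894.0 × ln(5.903) = 2894.0 × 1.7754 ≈ 5138 m/s.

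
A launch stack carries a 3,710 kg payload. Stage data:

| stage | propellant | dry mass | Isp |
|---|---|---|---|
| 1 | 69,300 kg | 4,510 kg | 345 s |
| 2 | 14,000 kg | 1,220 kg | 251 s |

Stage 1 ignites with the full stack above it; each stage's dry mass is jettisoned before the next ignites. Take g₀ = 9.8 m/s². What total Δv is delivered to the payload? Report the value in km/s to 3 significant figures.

Ignition mass of stage 1 = 69,300+4,510 + 14,000+1,220 + 3,710 = 92,740 kg.
Stage 1: m₀ = 92,740 kg, m_f = 92,740 − 69,300 = 23,440 kg; Δv = 345×9.8×ln(3.956) = 3381.0×1.3754 ≈ 4650 m/s.
Stage 2: m₀ = 18,930 kg, m_f = 18,930 − 14,000 = 4,930 kg; Δv = 251×9.8×ln(3.84) = 2459.8×1.3454 ≈ 3309 m/s.
Total Δv = 4650 + 3309 = 7959 m/s.

Δv ≈ 7.96 km/s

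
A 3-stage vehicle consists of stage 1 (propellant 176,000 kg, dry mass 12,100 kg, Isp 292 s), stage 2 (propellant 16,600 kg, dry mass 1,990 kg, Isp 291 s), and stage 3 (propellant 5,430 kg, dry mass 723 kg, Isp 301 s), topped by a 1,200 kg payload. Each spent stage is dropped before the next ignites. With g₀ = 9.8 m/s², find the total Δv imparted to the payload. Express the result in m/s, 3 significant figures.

Δv ≈ 11800 m/s

Ignition mass of stage 1 = 176,000+12,100 + 16,600+1,990 + 5,430+723 + 1,200 = 214,043 kg.
Stage 1: m₀ = 214,043 kg, m_f = 214,043 − 176,000 = 38,043 kg; Δv = 292×9.8×ln(5.626) = 2861.6×1.7275 ≈ 4943 m/s.
Stage 2: m₀ = 25,943 kg, m_f = 25,943 − 16,600 = 9,343 kg; Δv = 291×9.8×ln(2.777) = 2851.8×1.0213 ≈ 2912 m/s.
Stage 3: m₀ = 7,353 kg, m_f = 7,353 − 5,430 = 1,923 kg; Δv = 301×9.8×ln(3.824) = 2949.8×1.3412 ≈ 3956 m/s.
Total Δv = 4943 + 2912 + 3956 = 11811 m/s.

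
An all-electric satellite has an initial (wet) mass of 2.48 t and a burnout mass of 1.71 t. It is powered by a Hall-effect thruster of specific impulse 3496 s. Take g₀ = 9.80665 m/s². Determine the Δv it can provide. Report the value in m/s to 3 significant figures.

v_e = Isp · g₀ = 3496 × 9.80665 = 34284.0 m/s.
Δv = v_e · ln(m₀/m_f) = 34284.0 × ln(1.45) = 34284.0 × 0.3718 ≈ 12745.6 m/s.

Δv ≈ 12700 m/s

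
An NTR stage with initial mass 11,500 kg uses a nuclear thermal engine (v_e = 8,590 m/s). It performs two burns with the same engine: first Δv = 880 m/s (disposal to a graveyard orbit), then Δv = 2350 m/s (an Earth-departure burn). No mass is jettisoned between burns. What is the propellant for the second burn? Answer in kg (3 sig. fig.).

After the first burn: m = 11500 × exp(−880/8590.0) = 11500 × 0.90263 = 10,380.2 kg.
After the second burn: m = 10,380.2 × exp(−2350/8590.0) = 10,380.2 × 0.76066 = 7,895.8 kg.
Second-burn propellant = 10,380.2 − 7,895.8 = 2,484.4 kg.

propellant for the second burn ≈ 2480 kg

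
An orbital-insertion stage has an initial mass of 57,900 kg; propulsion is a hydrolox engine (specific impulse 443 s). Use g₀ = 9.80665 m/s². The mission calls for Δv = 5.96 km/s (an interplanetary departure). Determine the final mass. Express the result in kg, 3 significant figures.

v_e = Isp · g₀ = 443 × 9.80665 = 4344.3 m/s.
By the Tsiolkovsky rocket equation, m₀/m_f = exp(Δv / v_e) = exp(5960 / 4344.3) = exp(1.3719) = 3.9428.
m_f = m₀ / 3.9428 = 57,900 / 3.9428 = 14,685 kg.

final mass ≈ 14700 kg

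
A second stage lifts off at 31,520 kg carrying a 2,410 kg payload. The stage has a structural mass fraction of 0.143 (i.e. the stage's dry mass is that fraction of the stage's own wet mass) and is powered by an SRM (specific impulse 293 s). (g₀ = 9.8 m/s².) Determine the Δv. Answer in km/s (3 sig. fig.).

Stage wet mass = m₀ − payload = 31,520 − 2,410 = 29,110 kg.
Stage dry mass = ε × stage wet mass = 0.143 × 29,110 = 4,162.73 kg.
Burnout mass m_f = stage dry + payload = 4,162.73 + 2,410 = 6,572.73 kg.
v_e = Isp · g₀ = 293 × 9.8 = 2871.4 m/s.
Δv = v_e · ln(31,520/6,572.73) = 2871.4 × ln(4.796) = 2871.4 × 1.5677 ≈ 4501 m/s.

Δv ≈ 4.50 km/s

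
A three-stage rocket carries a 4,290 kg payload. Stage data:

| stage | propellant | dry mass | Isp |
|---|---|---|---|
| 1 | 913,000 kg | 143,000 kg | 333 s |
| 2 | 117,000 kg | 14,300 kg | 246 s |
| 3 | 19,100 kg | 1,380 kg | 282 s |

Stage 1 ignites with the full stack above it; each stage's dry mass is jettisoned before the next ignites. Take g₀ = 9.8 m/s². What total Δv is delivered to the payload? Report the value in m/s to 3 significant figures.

Δv ≈ 12000 m/s

Ignition mass of stage 1 = 913,000+143,000 + 117,000+14,300 + 19,100+1,380 + 4,290 = 1,212,070 kg.
Stage 1: m₀ = 1,212,070 kg, m_f = 1,212,070 − 913,000 = 299,070 kg; Δv = 333×9.8×ln(4.053) = 3263.4×1.3994 ≈ 4567 m/s.
Stage 2: m₀ = 156,070 kg, m_f = 156,070 − 117,000 = 39,070 kg; Δv = 246×9.8×ln(3.995) = 2410.8×1.3849 ≈ 3339 m/s.
Stage 3: m₀ = 24,770 kg, m_f = 24,770 − 19,100 = 5,670 kg; Δv = 282×9.8×ln(4.369) = 2763.6×1.4744 ≈ 4075 m/s.
Total Δv = 4567 + 3339 + 4075 = 11981 m/s.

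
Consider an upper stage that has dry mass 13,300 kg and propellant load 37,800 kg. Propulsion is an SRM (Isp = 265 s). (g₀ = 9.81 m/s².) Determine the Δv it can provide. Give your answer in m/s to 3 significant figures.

Δv ≈ 3500 m/s

v_e = Isp · g₀ = 265 × 9.81 = 2599.7 m/s.
m₀ = m_dry + m_prop = 13,300 + 37,800 = 51,100 kg.
Using Δv = v_e ln(m₀/m_f): Δv = v_e · ln(m₀/m_f) = 2599.7 × ln(3.842) = 2599.7 × 1.3460 ≈ 3499.2 m/s.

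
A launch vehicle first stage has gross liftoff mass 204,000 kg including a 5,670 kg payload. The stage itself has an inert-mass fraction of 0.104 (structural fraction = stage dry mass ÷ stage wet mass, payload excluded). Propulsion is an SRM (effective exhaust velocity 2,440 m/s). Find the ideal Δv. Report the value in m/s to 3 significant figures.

Δv ≈ 5000 m/s

Stage wet mass = m₀ − payload = 204,000 − 5,670 = 198,330 kg.
Stage dry mass = ε × stage wet mass = 0.104 × 198,330 = 20,626.3 kg.
Burnout mass m_f = stage dry + payload = 20,626.3 + 5,670 = 26,296.3 kg.
From the ideal rocket equation, Δv = v_e · ln(204,000/26,296.3) = 2440.0 × ln(7.758) = 2440.0 × 2.0487 ≈ 4999 m/s.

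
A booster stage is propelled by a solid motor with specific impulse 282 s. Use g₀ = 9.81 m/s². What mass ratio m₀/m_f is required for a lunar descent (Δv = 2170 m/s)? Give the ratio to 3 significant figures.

v_e = Isp · g₀ = 282 × 9.81 = 2766.4 m/s.
Using Δv = v_e ln(m₀/m_f): m₀/m_f = exp(Δv / v_e) = exp(2170 / 2766.4) = exp(0.7844) = 2.1911.

mass ratio ≈ 2.19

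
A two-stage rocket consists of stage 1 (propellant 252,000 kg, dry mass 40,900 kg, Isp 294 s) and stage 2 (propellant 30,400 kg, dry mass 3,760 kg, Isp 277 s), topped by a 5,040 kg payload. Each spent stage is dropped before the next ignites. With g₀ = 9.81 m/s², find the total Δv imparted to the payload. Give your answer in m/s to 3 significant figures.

Δv ≈ 8160 m/s

Ignition mass of stage 1 = 252,000+40,900 + 30,400+3,760 + 5,040 = 332,100 kg.
Stage 1: m₀ = 332,100 kg, m_f = 332,100 − 252,000 = 80,100 kg; Δv = 294×9.81×ln(4.146) = 2884.1×1.4222 ≈ 4102 m/s.
Stage 2: m₀ = 39,200 kg, m_f = 39,200 − 30,400 = 8,800 kg; Δv = 277×9.81×ln(4.455) = 2717.4×1.4939 ≈ 4060 m/s.
Total Δv = 4102 + 4060 = 8162 m/s.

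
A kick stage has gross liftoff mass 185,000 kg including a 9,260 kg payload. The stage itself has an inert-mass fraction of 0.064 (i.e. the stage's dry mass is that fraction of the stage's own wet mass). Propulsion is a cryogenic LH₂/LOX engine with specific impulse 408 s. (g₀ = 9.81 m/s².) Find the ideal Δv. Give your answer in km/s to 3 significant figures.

Δv ≈ 8.80 km/s

Stage wet mass = m₀ − payload = 185,000 − 9,260 = 175,740 kg.
Stage dry mass = ε × stage wet mass = 0.064 × 175,740 = 11,247.4 kg.
Burnout mass m_f = stage dry + payload = 11,247.4 + 9,260 = 20,507.4 kg.
v_e = Isp · g₀ = 408 × 9.81 = 4002.5 m/s.
Δv = v_e · ln(185,000/20,507.4) = 4002.5 × ln(9.021) = 4002.5 × 2.1996 ≈ 8804 m/s.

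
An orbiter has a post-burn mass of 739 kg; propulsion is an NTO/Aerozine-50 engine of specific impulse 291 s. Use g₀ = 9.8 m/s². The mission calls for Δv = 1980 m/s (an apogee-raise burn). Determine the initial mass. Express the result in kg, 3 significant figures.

initial mass ≈ 1480 kg

v_e = Isp · g₀ = 291 × 9.8 = 2851.8 m/s.
By the Tsiolkovsky rocket equation, m₀/m_f = exp(Δv / v_e) = exp(1980 / 2851.8) = exp(0.6943) = 2.0023.
m₀ = m_f × 2.0023 = 739 × 2.0023 = 1,479.7 kg.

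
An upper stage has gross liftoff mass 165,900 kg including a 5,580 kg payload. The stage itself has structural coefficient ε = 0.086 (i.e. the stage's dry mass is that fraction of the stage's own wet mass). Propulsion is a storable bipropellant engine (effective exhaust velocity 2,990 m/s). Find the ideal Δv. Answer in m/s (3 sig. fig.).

Δv ≈ 6420 m/s

Stage wet mass = m₀ − payload = 165,900 − 5,580 = 160,320 kg.
Stage dry mass = ε × stage wet mass = 0.086 × 160,320 = 13,787.5 kg.
Burnout mass m_f = stage dry + payload = 13,787.5 + 5,580 = 19,367.5 kg.
Δv = v_e · ln(165,900/19,367.5) = 2990.0 × ln(8.566) = 2990.0 × 2.1478 ≈ 6422 m/s.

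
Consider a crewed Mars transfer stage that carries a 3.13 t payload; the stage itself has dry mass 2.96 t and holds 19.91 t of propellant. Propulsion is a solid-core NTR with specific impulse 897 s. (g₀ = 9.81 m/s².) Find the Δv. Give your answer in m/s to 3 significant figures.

v_e = Isp · g₀ = 897 × 9.81 = 8799.6 m/s.
m₀ = payload + dry + propellant = 3.13 + 2.96 + 19.91 = 26 t.
m_f = payload + dry = 3.13 + 2.96 = 6.09 t.
Using Δv = v_e ln(m₀/m_f): Δv = v_e · ln(m₀/m_f) = 8799.6 × ln(4.269) = 8799.6 × 1.4514 ≈ 12772.1 m/s.

Δv ≈ 12800 m/s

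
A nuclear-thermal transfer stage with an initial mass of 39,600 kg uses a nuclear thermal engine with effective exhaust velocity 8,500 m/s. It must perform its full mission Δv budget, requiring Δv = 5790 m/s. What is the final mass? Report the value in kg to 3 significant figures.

By the Tsiolkovsky rocket equation, m₀/m_f = exp(Δv / v_e) = exp(5790 / 8500.0) = exp(0.6812) = 1.9762.
m_f = m₀ / 1.9762 = 39,600 / 1.9762 = 20,038.5 kg.

final mass ≈ 20000 kg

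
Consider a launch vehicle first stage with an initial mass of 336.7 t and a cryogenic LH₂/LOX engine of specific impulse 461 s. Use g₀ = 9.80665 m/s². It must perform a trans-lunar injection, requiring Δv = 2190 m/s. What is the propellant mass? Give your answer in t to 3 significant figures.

v_e = Isp · g₀ = 461 × 9.80665 = 4520.9 m/s.
Rocket equation: m₀/m_f = exp(Δv / v_e) = exp(2190 / 4520.9) = exp(0.4844) = 1.6232.
m_f = 336.7 / 1.6232 = 207.43 t, so propellant = m₀ − m_f = 336.7 − 207.43 = 129.27 t.

propellant mass ≈ 129 t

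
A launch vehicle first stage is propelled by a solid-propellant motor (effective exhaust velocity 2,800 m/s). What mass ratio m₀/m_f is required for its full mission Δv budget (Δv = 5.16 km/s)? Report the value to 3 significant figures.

mass ratio ≈ 6.31

By the Tsiolkovsky rocket equation, m₀/m_f = exp(Δv / v_e) = exp(5160 / 2800.0) = exp(1.8429) = 6.3146.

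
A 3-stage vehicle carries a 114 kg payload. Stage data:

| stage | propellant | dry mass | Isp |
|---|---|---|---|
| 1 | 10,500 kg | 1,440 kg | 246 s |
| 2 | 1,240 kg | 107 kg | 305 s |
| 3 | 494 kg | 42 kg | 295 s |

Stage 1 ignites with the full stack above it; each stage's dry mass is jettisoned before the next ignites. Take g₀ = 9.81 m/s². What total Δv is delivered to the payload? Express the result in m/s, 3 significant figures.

Ignition mass of stage 1 = 10,500+1,440 + 1,240+107 + 494+42 + 114 = 13,937 kg.
Stage 1: m₀ = 13,937 kg, m_f = 13,937 − 10,500 = 3,437 kg; Δv = 246×9.81×ln(4.055) = 2413.3×1.3999 ≈ 3378 m/s.
Stage 2: m₀ = 1,997 kg, m_f = 1,997 − 1,240 = 757 kg; Δv = 305×9.81×ln(2.638) = 2992.1×0.9700 ≈ 2902 m/s.
Stage 3: m₀ = 650 kg, m_f = 650 − 494 = 156 kg; Δv = 295×9.81×ln(4.167) = 2894.0×1.4271 ≈ 4130 m/s.
Total Δv = 3378 + 2902 + 4130 = 10410 m/s.

Δv ≈ 10400 m/s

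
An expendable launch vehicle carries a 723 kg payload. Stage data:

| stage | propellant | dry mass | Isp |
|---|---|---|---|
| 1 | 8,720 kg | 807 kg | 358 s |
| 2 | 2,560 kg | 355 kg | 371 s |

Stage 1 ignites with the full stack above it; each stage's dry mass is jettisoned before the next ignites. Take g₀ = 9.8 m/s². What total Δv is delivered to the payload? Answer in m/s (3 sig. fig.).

Ignition mass of stage 1 = 8,720+807 + 2,560+355 + 723 = 13,165 kg.
Stage 1: m₀ = 13,165 kg, m_f = 13,165 − 8,720 = 4,445 kg; Δv = 358×9.8×ln(2.962) = 3508.4×1.0858 ≈ 3809 m/s.
Stage 2: m₀ = 3,638 kg, m_f = 3,638 − 2,560 = 1,078 kg; Δv = 371×9.8×ln(3.375) = 3635.8×1.2163 ≈ 4422 m/s.
Total Δv = 3809 + 4422 = 8231 m/s.

Δv ≈ 8230 m/s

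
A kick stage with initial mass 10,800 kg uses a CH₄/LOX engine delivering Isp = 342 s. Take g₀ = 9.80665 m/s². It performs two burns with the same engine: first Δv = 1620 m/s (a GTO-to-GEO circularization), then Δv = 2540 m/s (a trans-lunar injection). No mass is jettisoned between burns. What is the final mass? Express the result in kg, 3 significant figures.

v_e = Isp · g₀ = 342 × 9.80665 = 3353.9 m/s.
After the first burn: m = 10800 × exp(−1620/3353.9) = 10800 × 0.61692 = 6,662.74 kg.
After the second burn: m = 6,662.74 × exp(−2540/3353.9) = 6,662.74 × 0.46892 = 3,124.29 kg.

final mass ≈ 3120 kg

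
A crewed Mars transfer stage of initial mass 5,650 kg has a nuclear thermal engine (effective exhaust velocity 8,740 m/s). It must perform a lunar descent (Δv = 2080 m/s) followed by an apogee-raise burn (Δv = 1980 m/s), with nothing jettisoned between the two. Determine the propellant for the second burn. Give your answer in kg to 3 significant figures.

After the first burn: m = 5650 × exp(−2080/8740.0) = 5650 × 0.78821 = 4,453.39 kg.
After the second burn: m = 4,453.39 × exp(−1980/8740.0) = 4,453.39 × 0.79728 = 3,550.6 kg.
Second-burn propellant = 4,453.39 − 3,550.6 = 902.79 kg.

propellant for the second burn ≈ 903 kg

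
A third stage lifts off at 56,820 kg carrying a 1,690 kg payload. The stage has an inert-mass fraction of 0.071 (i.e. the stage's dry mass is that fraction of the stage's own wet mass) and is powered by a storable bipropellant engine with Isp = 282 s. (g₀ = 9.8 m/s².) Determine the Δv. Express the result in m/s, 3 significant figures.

Stage wet mass = m₀ − payload = 56,820 − 1,690 = 55,130 kg.
Stage dry mass = ε × stage wet mass = 0.071 × 55,130 = 3,914.23 kg.
Burnout mass m_f = stage dry + payload = 3,914.23 + 1,690 = 5,604.23 kg.
v_e = Isp · g₀ = 282 × 9.8 = 2763.6 m/s.
Δv = v_e · ln(56,820/5,604.23) = 2763.6 × ln(10.14) = 2763.6 × 2.3164 ≈ 6402 m/s.

Δv ≈ 6400 m/s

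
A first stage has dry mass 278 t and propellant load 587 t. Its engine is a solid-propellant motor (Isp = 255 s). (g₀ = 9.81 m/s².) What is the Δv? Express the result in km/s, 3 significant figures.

v_e = Isp · g₀ = 255 × 9.81 = 2501.6 m/s.
m₀ = m_dry + m_prop = 278 + 587 = 865 t.
Δv = v_e · ln(m₀/m_f) = 2501.6 × ln(3.112) = 2501.6 × 1.1351 ≈ 2839.5 m/s.

Δv ≈ 2.84 km/s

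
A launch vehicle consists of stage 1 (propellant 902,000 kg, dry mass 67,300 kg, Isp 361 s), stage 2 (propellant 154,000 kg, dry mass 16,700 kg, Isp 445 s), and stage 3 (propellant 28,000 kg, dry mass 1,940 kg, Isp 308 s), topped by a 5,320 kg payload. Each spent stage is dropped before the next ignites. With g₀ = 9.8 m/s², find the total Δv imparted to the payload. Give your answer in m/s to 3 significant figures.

Ignition mass of stage 1 = 902,000+67,300 + 154,000+16,700 + 28,000+1,940 + 5,320 = 1,175,260 kg.
Stage 1: m₀ = 1,175,260 kg, m_f = 1,175,260 − 902,000 = 273,260 kg; Δv = 361×9.8×ln(4.301) = 3537.8×1.4588 ≈ 5161 m/s.
Stage 2: m₀ = 205,960 kg, m_f = 205,960 − 154,000 = 51,960 kg; Δv = 445×9.8×ln(3.964) = 4361.0×1.3772 ≈ 6006 m/s.
Stage 3: m₀ = 35,260 kg, m_f = 35,260 − 28,000 = 7,260 kg; Δv = 308×9.8×ln(4.857) = 3018.4×1.5804 ≈ 4770 m/s.
Total Δv = 5161 + 6006 + 4770 = 15937 m/s.

Δv ≈ 15900 m/s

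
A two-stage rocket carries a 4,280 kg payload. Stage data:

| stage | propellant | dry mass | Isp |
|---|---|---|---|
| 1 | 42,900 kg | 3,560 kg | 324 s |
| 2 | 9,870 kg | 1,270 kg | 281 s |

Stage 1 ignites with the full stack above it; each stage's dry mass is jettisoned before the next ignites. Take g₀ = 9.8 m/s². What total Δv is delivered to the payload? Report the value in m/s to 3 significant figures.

Ignition mass of stage 1 = 42,900+3,560 + 9,870+1,270 + 4,280 = 61,880 kg.
Stage 1: m₀ = 61,880 kg, m_f = 61,880 − 42,900 = 18,980 kg; Δv = 324×9.8×ln(3.26) = 3175.2×1.1818 ≈ 3752 m/s.
Stage 2: m₀ = 15,420 kg, m_f = 15,420 − 9,870 = 5,550 kg; Δv = 281×9.8×ln(2.778) = 2753.8×1.0219 ≈ 2814 m/s.
Total Δv = 3752 + 2814 = 6566 m/s.

Δv ≈ 6570 m/s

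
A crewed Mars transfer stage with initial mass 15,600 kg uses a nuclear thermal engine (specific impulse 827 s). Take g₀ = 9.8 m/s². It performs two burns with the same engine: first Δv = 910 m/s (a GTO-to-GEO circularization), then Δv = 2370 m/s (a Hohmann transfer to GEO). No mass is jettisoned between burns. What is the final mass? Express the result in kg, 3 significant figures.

v_e = Isp · g₀ = 827 × 9.8 = 8104.6 m/s.
After the first burn: m = 15600 × exp(−910/8104.6) = 15600 × 0.89379 = 13,943.1 kg.
After the second burn: m = 13,943.1 × exp(−2370/8104.6) = 13,943.1 × 0.74645 = 10,407.8 kg.

final mass ≈ 10400 kg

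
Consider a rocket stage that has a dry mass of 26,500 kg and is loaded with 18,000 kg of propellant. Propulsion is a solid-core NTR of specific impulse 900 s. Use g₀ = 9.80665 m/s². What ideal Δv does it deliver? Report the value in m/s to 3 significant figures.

Δv ≈ 4570 m/s

v_e = Isp · g₀ = 900 × 9.80665 = 8826.0 m/s.
m₀ = m_dry + m_prop = 26,500 + 18,000 = 44,500 kg.
By the Tsiolkovsky rocket equation, Δv = v_e · ln(m₀/m_f) = 8826.0 × ln(1.679) = 8826.0 × 0.5183 ≈ 4574.9 m/s.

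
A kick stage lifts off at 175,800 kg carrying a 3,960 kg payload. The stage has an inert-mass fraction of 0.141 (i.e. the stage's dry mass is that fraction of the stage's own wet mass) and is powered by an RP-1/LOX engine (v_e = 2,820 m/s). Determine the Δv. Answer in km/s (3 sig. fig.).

Stage wet mass = m₀ − payload = 175,800 − 3,960 = 171,840 kg.
Stage dry mass = ε × stage wet mass = 0.141 × 171,840 = 24,229.4 kg.
Burnout mass m_f = stage dry + payload = 24,229.4 + 3,960 = 28,189.4 kg.
Δv = v_e · ln(175,800/28,189.4) = 2820.0 × ln(6.236) = 2820.0 × 1.8304 ≈ 5162 m/s.

Δv ≈ 5.16 km/s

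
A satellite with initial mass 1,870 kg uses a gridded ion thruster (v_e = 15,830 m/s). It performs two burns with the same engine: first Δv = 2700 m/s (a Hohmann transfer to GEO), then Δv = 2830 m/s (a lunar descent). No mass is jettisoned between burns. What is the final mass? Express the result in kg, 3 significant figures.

final mass ≈ 1320 kg

After the first burn: m = 1870 × exp(−2700/15830.0) = 1870 × 0.84319 = 1,576.77 kg.
After the second burn: m = 1,576.77 × exp(−2830/15830.0) = 1,576.77 × 0.83629 = 1,318.64 kg.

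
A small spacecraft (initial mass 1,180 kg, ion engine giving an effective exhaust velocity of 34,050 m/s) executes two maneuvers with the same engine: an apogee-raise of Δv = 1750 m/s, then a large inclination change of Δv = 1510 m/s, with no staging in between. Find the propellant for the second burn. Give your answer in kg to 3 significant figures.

After the first burn: m = 1180 × exp(−1750/34050.0) = 1180 × 0.94990 = 1,120.88 kg.
After the second burn: m = 1,120.88 × exp(−1510/34050.0) = 1,120.88 × 0.95662 = 1,072.26 kg.
Second-burn propellant = 1,120.88 − 1,072.26 = 48.62 kg.

propellant for the second burn ≈ 48.6 kg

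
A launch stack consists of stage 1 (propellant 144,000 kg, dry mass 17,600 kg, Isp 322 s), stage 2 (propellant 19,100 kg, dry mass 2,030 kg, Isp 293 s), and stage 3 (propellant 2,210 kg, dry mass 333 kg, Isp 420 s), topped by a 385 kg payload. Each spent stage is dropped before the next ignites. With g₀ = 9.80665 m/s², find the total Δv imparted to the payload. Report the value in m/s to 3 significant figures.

Ignition mass of stage 1 = 144,000+17,600 + 19,100+2,030 + 2,210+333 + 385 = 185,658 kg.
Stage 1: m₀ = 185,658 kg, m_f = 185,658 − 144,000 = 41,658 kg; Δv = 322×9.80665×ln(4.457) = 3157.7×1.4944 ≈ 4719 m/s.
Stage 2: m₀ = 24,058 kg, m_f = 24,058 − 19,100 = 4,958 kg; Δv = 293×9.80665×ln(4.852) = 2873.3×1.5795 ≈ 4538 m/s.
Stage 3: m₀ = 2,928 kg, m_f = 2,928 − 2,210 = 718 kg; Δv = 420×9.80665×ln(4.078) = 4118.8×1.4056 ≈ 5789 m/s.
Total Δv = 4719 + 4538 + 5789 = 15046 m/s.

Δv ≈ 15000 m/s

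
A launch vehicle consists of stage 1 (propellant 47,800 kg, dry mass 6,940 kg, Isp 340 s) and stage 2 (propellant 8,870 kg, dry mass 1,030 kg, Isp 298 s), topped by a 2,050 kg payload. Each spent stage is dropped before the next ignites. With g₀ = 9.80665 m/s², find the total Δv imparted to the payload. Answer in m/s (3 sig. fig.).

Ignition mass of stage 1 = 47,800+6,940 + 8,870+1,030 + 2,050 = 66,690 kg.
Stage 1: m₀ = 66,690 kg, m_f = 66,690 − 47,800 = 18,890 kg; Δv = 340×9.80665×ln(3.53) = 3334.3×1.2614 ≈ 4206 m/s.
Stage 2: m₀ = 11,950 kg, m_f = 11,950 − 8,870 = 3,080 kg; Δv = 298×9.80665×ln(3.88) = 2922.4×1.3558 ≈ 3962 m/s.
Total Δv = 4206 + 3962 = 8168 m/s.

Δv ≈ 8170 m/s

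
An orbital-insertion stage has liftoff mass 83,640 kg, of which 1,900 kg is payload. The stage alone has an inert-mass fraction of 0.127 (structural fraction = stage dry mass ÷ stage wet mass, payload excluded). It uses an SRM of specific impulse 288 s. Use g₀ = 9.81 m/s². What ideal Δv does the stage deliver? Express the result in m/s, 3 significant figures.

Δv ≈ 5420 m/s

Stage wet mass = m₀ − payload = 83,640 − 1,900 = 81,740 kg.
Stage dry mass = ε × stage wet mass = 0.127 × 81,740 = 10,381 kg.
Burnout mass m_f = stage dry + payload = 10,381 + 1,900 = 12,281 kg.
v_e = Isp · g₀ = 288 × 9.81 = 2825.3 m/s.
From the ideal rocket equation, Δv = v_e · ln(83,640/12,281) = 2825.3 × ln(6.811) = 2825.3 × 1.9185 ≈ 5420 m/s.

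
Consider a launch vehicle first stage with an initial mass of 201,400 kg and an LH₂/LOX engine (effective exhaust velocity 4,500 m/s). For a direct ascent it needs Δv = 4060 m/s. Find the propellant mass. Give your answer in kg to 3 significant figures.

propellant mass ≈ 120000 kg

Using Δv = v_e ln(m₀/m_f): m₀/m_f = exp(Δv / v_e) = exp(4060 / 4500.0) = exp(0.9022) = 2.4651.
m_f = 201,400 / 2.4651 = 81,700.5 kg, so propellant = m₀ − m_f = 201,400 − 81,700.5 = 119,699.5 kg.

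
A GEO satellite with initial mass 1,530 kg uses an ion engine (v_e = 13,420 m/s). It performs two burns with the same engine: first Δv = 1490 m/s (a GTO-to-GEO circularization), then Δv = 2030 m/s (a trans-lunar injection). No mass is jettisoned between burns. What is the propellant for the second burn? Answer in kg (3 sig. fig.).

propellant for the second burn ≈ 192 kg

After the first burn: m = 1530 × exp(−1490/13420.0) = 1530 × 0.89491 = 1,369.21 kg.
After the second burn: m = 1,369.21 × exp(−2030/13420.0) = 1,369.21 × 0.85962 = 1,177 kg.
Second-burn propellant = 1,369.21 − 1,177 = 192.21 kg.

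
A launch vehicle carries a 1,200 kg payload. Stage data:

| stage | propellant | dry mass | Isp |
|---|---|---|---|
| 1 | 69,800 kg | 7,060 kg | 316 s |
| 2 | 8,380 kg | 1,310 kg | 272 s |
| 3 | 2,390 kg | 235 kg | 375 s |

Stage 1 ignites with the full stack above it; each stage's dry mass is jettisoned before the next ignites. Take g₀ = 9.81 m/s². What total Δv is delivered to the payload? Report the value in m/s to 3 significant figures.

Ignition mass of stage 1 = 69,800+7,060 + 8,380+1,310 + 2,390+235 + 1,200 = 90,375 kg.
Stage 1: m₀ = 90,375 kg, m_f = 90,375 − 69,800 = 20,575 kg; Δv = 316×9.81×ln(4.392) = 3100.0×1.4799 ≈ 4588 m/s.
Stage 2: m₀ = 13,515 kg, m_f = 13,515 − 8,380 = 5,135 kg; Δv = 272×9.81×ln(2.632) = 2668.3×0.9677 ≈ 2582 m/s.
Stage 3: m₀ = 3,825 kg, m_f = 3,825 − 2,390 = 1,435 kg; Δv = 375×9.81×ln(2.666) = 3678.8×0.9804 ≈ 3607 m/s.
Total Δv = 4588 + 2582 + 3607 = 10777 m/s.

Δv ≈ 10800 m/s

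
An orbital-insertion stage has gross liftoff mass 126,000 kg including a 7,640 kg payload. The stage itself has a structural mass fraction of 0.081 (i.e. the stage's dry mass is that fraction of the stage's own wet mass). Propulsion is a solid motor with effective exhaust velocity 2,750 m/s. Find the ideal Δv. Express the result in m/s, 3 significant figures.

Δv ≈ 5470 m/s

Stage wet mass = m₀ − payload = 126,000 − 7,640 = 118,360 kg.
Stage dry mass = ε × stage wet mass = 0.081 × 118,360 = 9,587.16 kg.
Burnout mass m_f = stage dry + payload = 9,587.16 + 7,640 = 17,227.16 kg.
Δv = v_e · ln(126,000/17,227.16) = 2750.0 × ln(7.314) = 2750.0 × 1.9898 ≈ 5472 m/s.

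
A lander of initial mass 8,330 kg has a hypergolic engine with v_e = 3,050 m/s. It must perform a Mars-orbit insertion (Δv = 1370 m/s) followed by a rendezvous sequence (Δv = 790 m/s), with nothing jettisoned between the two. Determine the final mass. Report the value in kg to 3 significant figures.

final mass ≈ 4100 kg

After the first burn: m = 8330 × exp(−1370/3050.0) = 8330 × 0.63815 = 5,315.79 kg.
After the second burn: m = 5,315.79 × exp(−790/3050.0) = 5,315.79 × 0.77181 = 4,102.78 kg.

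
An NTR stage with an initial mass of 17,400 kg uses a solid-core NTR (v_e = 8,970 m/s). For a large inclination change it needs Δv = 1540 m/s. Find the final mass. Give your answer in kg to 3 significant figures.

final mass ≈ 14700 kg

Using Δv = v_e ln(m₀/m_f): m₀/m_f = exp(Δv / v_e) = exp(1540 / 8970.0) = exp(0.1717) = 1.1873.
m_f = m₀ / 1.1873 = 17,400 / 1.1873 = 14,655.1 kg.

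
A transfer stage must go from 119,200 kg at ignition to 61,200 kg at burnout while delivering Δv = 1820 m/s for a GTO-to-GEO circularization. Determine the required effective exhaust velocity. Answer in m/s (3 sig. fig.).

ln(m₀/m_f) = ln(119200/61200) = ln(1.948) = 0.6667.
By the Tsiolkovsky rocket equation, v_e = Δv / ln(m₀/m_f) = 1820 / 0.6667 = 2730.0 m/s.

v_e ≈ 2730 m/s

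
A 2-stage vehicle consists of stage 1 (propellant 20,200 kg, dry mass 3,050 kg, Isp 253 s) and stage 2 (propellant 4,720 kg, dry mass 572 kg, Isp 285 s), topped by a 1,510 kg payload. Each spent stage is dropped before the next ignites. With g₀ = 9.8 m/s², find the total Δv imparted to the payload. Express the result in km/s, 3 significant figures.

Δv ≈ 6.07 km/s

Ignition mass of stage 1 = 20,200+3,050 + 4,720+572 + 1,510 = 30,052 kg.
Stage 1: m₀ = 30,052 kg, m_f = 30,052 − 20,200 = 9,852 kg; Δv = 253×9.8×ln(3.05) = 2479.4×1.1153 ≈ 2765 m/s.
Stage 2: m₀ = 6,802 kg, m_f = 6,802 − 4,720 = 2,082 kg; Δv = 285×9.8×ln(3.267) = 2793.0×1.1839 ≈ 3307 m/s.
Total Δv = 2765 + 3307 = 6072 m/s.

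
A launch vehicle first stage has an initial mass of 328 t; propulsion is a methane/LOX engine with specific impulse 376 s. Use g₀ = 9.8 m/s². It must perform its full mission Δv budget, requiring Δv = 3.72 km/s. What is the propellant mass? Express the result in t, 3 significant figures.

v_e = Isp · g₀ = 376 × 9.8 = 3684.8 m/s.
Using Δv = v_e ln(m₀/m_f): m₀/m_f = exp(Δv / v_e) = exp(3720 / 3684.8) = exp(1.0096) = 2.7444.
m_f = 328 / 2.7444 = 119.516 t, so propellant = m₀ − m_f = 328 − 119.516 = 208.484 t.

propellant mass ≈ 208 t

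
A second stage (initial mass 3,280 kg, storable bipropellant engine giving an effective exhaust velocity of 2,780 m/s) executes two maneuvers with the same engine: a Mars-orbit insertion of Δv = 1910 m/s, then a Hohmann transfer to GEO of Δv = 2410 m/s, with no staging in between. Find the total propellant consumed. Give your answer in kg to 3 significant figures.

total propellant consumed ≈ 2590 kg

After the first burn: m = 3280 × exp(−1910/2780.0) = 3280 × 0.50306 = 1,650.04 kg.
After the second burn: m = 1,650.04 × exp(−2410/2780.0) = 1,650.04 × 0.42025 = 693.429 kg.
Total propellant = m₀ − m_final = 3280 − 693.429 = 2,586.571 kg.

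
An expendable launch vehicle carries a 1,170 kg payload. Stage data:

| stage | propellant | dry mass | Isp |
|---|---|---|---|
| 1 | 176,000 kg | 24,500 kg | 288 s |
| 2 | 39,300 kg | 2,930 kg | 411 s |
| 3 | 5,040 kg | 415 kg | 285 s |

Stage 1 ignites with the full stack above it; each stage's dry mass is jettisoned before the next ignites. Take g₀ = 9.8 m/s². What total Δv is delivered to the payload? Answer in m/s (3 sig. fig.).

Δv ≈ 14000 m/s

Ignition mass of stage 1 = 176,000+24,500 + 39,300+2,930 + 5,040+415 + 1,170 = 249,355 kg.
Stage 1: m₀ = 249,355 kg, m_f = 249,355 − 176,000 = 73,355 kg; Δv = 288×9.8×ln(3.399) = 2822.4×1.2236 ≈ 3453 m/s.
Stage 2: m₀ = 48,855 kg, m_f = 48,855 − 39,300 = 9,555 kg; Δv = 411×9.8×ln(5.113) = 4027.8×1.6318 ≈ 6573 m/s.
Stage 3: m₀ = 6,625 kg, m_f = 6,625 − 5,040 = 1,585 kg; Δv = 285×9.8×ln(4.18) = 2793.0×1.4303 ≈ 3995 m/s.
Total Δv = 3453 + 6573 + 3995 = 14021 m/s.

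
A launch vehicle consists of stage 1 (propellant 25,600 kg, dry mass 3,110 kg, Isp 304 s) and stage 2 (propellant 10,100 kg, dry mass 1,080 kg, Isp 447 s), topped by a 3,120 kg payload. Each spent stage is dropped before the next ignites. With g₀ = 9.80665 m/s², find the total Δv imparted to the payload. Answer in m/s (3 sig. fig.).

Ignition mass of stage 1 = 25,600+3,110 + 10,100+1,080 + 3,120 = 43,010 kg.
Stage 1: m₀ = 43,010 kg, m_f = 43,010 − 25,600 = 17,410 kg; Δv = 304×9.80665×ln(2.47) = 2981.2×0.9044 ≈ 2696 m/s.
Stage 2: m₀ = 14,300 kg, m_f = 14,300 − 10,100 = 4,200 kg; Δv = 447×9.80665×ln(3.405) = 4383.6×1.2252 ≈ 5371 m/s.
Total Δv = 2696 + 5371 = 8067 m/s.

Δv ≈ 8070 m/s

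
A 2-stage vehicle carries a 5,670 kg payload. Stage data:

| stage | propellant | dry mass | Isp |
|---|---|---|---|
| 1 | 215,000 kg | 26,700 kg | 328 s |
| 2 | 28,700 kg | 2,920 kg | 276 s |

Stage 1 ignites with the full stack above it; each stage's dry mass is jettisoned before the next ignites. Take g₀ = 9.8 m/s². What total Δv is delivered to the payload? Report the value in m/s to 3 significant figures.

Δv ≈ 8700 m/s

Ignition mass of stage 1 = 215,000+26,700 + 28,700+2,920 + 5,670 = 278,990 kg.
Stage 1: m₀ = 278,990 kg, m_f = 278,990 − 215,000 = 63,990 kg; Δv = 328×9.8×ln(4.36) = 3214.4×1.4724 ≈ 4733 m/s.
Stage 2: m₀ = 37,290 kg, m_f = 37,290 − 28,700 = 8,590 kg; Δv = 276×9.8×ln(4.341) = 2704.8×1.4681 ≈ 3971 m/s.
Total Δv = 4733 + 3971 = 8704 m/s.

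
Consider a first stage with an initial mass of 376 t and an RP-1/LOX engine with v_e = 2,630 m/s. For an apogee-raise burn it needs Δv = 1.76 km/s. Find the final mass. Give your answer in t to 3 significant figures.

final mass ≈ 193 t

m₀/m_f = exp(Δv / v_e) = exp(1760 / 2630.0) = exp(0.6692) = 1.9527.
m_f = m₀ / 1.9527 = 376 / 1.9527 = 192.554 t.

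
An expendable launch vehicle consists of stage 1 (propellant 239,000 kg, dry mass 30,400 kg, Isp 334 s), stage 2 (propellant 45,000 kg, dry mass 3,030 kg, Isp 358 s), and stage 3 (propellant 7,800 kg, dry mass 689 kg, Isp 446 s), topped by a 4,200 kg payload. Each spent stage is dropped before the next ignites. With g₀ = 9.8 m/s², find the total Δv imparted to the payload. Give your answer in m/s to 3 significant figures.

Ignition mass of stage 1 = 239,000+30,400 + 45,000+3,030 + 7,800+689 + 4,200 = 330,119 kg.
Stage 1: m₀ = 330,119 kg, m_f = 330,119 − 239,000 = 91,119 kg; Δv = 334×9.8×ln(3.623) = 3273.2×1.2873 ≈ 4214 m/s.
Stage 2: m₀ = 60,719 kg, m_f = 60,719 − 45,000 = 15,719 kg; Δv = 358×9.8×ln(3.863) = 3508.4×1.3514 ≈ 4741 m/s.
Stage 3: m₀ = 12,689 kg, m_f = 12,689 − 7,800 = 4,889 kg; Δv = 446×9.8×ln(2.595) = 4370.8×0.9537 ≈ 4169 m/s.
Total Δv = 4214 + 4741 + 4169 = 13124 m/s.

Δv ≈ 13100 m/s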